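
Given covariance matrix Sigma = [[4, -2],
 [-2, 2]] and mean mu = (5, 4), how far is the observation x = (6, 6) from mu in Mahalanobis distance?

Step 1 — centre the observation: (x - mu) = (1, 2).

Step 2 — invert Sigma. det(Sigma) = 4·2 - (-2)² = 4.
  Sigma^{-1} = (1/det) · [[d, -b], [-b, a]] = [[0.5, 0.5],
 [0.5, 1]].

Step 3 — form the quadratic (x - mu)^T · Sigma^{-1} · (x - mu):
  Sigma^{-1} · (x - mu) = (1.5, 2.5).
  (x - mu)^T · [Sigma^{-1} · (x - mu)] = (1)·(1.5) + (2)·(2.5) = 6.5.

Step 4 — take square root: d = √(6.5) ≈ 2.5495.

d(x, mu) = √(6.5) ≈ 2.5495


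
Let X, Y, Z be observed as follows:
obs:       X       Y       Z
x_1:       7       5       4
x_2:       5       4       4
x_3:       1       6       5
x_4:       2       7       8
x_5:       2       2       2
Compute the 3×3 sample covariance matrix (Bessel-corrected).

Step 1 — column means:
  mean(X) = (7 + 5 + 1 + 2 + 2) / 5 = 17/5 = 3.4
  mean(Y) = (5 + 4 + 6 + 7 + 2) / 5 = 24/5 = 4.8
  mean(Z) = (4 + 4 + 5 + 8 + 2) / 5 = 23/5 = 4.6

Step 2 — sample covariance S[i,j] = (1/(n-1)) · Σ_k (x_{k,i} - mean_i) · (x_{k,j} - mean_j), with n-1 = 4.
  S[X,X] = ((3.6)·(3.6) + (1.6)·(1.6) + (-2.4)·(-2.4) + (-1.4)·(-1.4) + (-1.4)·(-1.4)) / 4 = 25.2/4 = 6.3
  S[X,Y] = ((3.6)·(0.2) + (1.6)·(-0.8) + (-2.4)·(1.2) + (-1.4)·(2.2) + (-1.4)·(-2.8)) / 4 = -2.6/4 = -0.65
  S[X,Z] = ((3.6)·(-0.6) + (1.6)·(-0.6) + (-2.4)·(0.4) + (-1.4)·(3.4) + (-1.4)·(-2.6)) / 4 = -5.2/4 = -1.3
  S[Y,Y] = ((0.2)·(0.2) + (-0.8)·(-0.8) + (1.2)·(1.2) + (2.2)·(2.2) + (-2.8)·(-2.8)) / 4 = 14.8/4 = 3.7
  S[Y,Z] = ((0.2)·(-0.6) + (-0.8)·(-0.6) + (1.2)·(0.4) + (2.2)·(3.4) + (-2.8)·(-2.6)) / 4 = 15.6/4 = 3.9
  S[Z,Z] = ((-0.6)·(-0.6) + (-0.6)·(-0.6) + (0.4)·(0.4) + (3.4)·(3.4) + (-2.6)·(-2.6)) / 4 = 19.2/4 = 4.8

S is symmetric (S[j,i] = S[i,j]). Assembling:

S = [[6.3, -0.65, -1.3],
 [-0.65, 3.7, 3.9],
 [-1.3, 3.9, 4.8]]


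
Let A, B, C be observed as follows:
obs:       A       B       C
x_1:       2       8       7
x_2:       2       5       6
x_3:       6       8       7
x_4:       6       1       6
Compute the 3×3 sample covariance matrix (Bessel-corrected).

Step 1 — column means:
  mean(A) = (2 + 2 + 6 + 6) / 4 = 16/4 = 4
  mean(B) = (8 + 5 + 8 + 1) / 4 = 22/4 = 5.5
  mean(C) = (7 + 6 + 7 + 6) / 4 = 26/4 = 6.5

Step 2 — sample covariance S[i,j] = (1/(n-1)) · Σ_k (x_{k,i} - mean_i) · (x_{k,j} - mean_j), with n-1 = 3.
  S[A,A] = ((-2)·(-2) + (-2)·(-2) + (2)·(2) + (2)·(2)) / 3 = 16/3 = 5.3333
  S[A,B] = ((-2)·(2.5) + (-2)·(-0.5) + (2)·(2.5) + (2)·(-4.5)) / 3 = -8/3 = -2.6667
  S[A,C] = ((-2)·(0.5) + (-2)·(-0.5) + (2)·(0.5) + (2)·(-0.5)) / 3 = 0/3 = 0
  S[B,B] = ((2.5)·(2.5) + (-0.5)·(-0.5) + (2.5)·(2.5) + (-4.5)·(-4.5)) / 3 = 33/3 = 11
  S[B,C] = ((2.5)·(0.5) + (-0.5)·(-0.5) + (2.5)·(0.5) + (-4.5)·(-0.5)) / 3 = 5/3 = 1.6667
  S[C,C] = ((0.5)·(0.5) + (-0.5)·(-0.5) + (0.5)·(0.5) + (-0.5)·(-0.5)) / 3 = 1/3 = 0.3333

S is symmetric (S[j,i] = S[i,j]). Assembling:

S = [[5.3333, -2.6667, 0],
 [-2.6667, 11, 1.6667],
 [0, 1.6667, 0.3333]]


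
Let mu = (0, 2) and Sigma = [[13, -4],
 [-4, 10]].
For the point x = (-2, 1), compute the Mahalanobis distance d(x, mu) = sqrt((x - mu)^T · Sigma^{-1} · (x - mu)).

Step 1 — centre the observation: (x - mu) = (-2, -1).

Step 2 — invert Sigma. det(Sigma) = 13·10 - (-4)² = 114.
  Sigma^{-1} = (1/det) · [[d, -b], [-b, a]] = [[0.0877, 0.0351],
 [0.0351, 0.114]].

Step 3 — form the quadratic (x - mu)^T · Sigma^{-1} · (x - mu):
  Sigma^{-1} · (x - mu) = (-0.2105, -0.1842).
  (x - mu)^T · [Sigma^{-1} · (x - mu)] = (-2)·(-0.2105) + (-1)·(-0.1842) = 0.6053.

Step 4 — take square root: d = √(0.6053) ≈ 0.778.

d(x, mu) = √(0.6053) ≈ 0.778


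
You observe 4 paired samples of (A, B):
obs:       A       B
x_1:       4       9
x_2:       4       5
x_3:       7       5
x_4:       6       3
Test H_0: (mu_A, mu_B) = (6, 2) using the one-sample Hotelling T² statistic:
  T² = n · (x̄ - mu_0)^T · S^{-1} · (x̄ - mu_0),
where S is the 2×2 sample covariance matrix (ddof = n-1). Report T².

Step 1 — sample mean vector:
  mean(A) = (4 + 4 + 7 + 6) / 4 = 21/4 = 5.25
  mean(B) = (9 + 5 + 5 + 3) / 4 = 22/4 = 5.5
  x̄ = (5.25, 5.5),  deviation x̄ - mu_0 = (5.25, 5.5) - (6, 2) = (-0.75, 3.5).

Step 2 — sample covariance matrix, S[i,j] = (1/(n-1)) · Σ_k (x_{k,i} - mean_i) · (x_{k,j} - mean_j), divisor n-1 = 3:
  S[A,A] = ((-1.25)·(-1.25) + (-1.25)·(-1.25) + (1.75)·(1.75) + (0.75)·(0.75)) / 3 = 6.75/3 = 2.25
  S[A,B] = ((-1.25)·(3.5) + (-1.25)·(-0.5) + (1.75)·(-0.5) + (0.75)·(-2.5)) / 3 = -6.5/3 = -2.1667
  S[B,B] = ((3.5)·(3.5) + (-0.5)·(-0.5) + (-0.5)·(-0.5) + (-2.5)·(-2.5)) / 3 = 19/3 = 6.3333
  S = [[2.25, -2.1667],
 [-2.1667, 6.3333]].

Step 3 — invert S. det(S) = 2.25·6.3333 - (-2.1667)² = 9.5556.
  S^{-1} = (1/det) · [[d, -b], [-b, a]] = [[0.6628, 0.2267],
 [0.2267, 0.2355]].

Step 4 — quadratic form (x̄ - mu_0)^T · S^{-1} · (x̄ - mu_0):
  S^{-1} · (x̄ - mu_0) = (0.2965, 0.6541),
  (x̄ - mu_0)^T · [...] = (-0.75)·(0.2965) + (3.5)·(0.6541) = 2.0669.

Step 5 — scale by n: T² = 4 · 2.0669 = 8.2674.

T² ≈ 8.2674


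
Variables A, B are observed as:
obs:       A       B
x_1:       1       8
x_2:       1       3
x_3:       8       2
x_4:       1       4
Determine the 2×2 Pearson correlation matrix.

Step 1 — column means:
  mean(A) = (1 + 1 + 8 + 1) / 4 = 11/4 = 2.75
  mean(B) = (8 + 3 + 2 + 4) / 4 = 17/4 = 4.25

Step 2 — sample variances and covariances s[i,j] = (1/(n-1)) · Σ_k (x_{k,i} - mean_i) · (x_{k,j} - mean_j), with n-1 = 3:
  s[A,A] = ((-1.75)·(-1.75) + (-1.75)·(-1.75) + (5.25)·(5.25) + (-1.75)·(-1.75)) / 3 = 36.75/3 = 12.25
  s[A,B] = ((-1.75)·(3.75) + (-1.75)·(-1.25) + (5.25)·(-2.25) + (-1.75)·(-0.25)) / 3 = -15.75/3 = -5.25
  s[B,B] = ((3.75)·(3.75) + (-1.25)·(-1.25) + (-2.25)·(-2.25) + (-0.25)·(-0.25)) / 3 = 20.75/3 = 6.9167
  Sample standard deviations s_i = √(s[i,i]):
  s(A) = √(12.25) = 3.5
  s(B) = √(6.9167) = 2.63

Step 3 — r_{ij} = s_{ij} / (s_i · s_j):
  r[A,A] = 1 (diagonal).
  r[A,B] = -5.25 / (3.5 · 2.63) = -5.25 / 9.2048 = -0.5704
  r[B,B] = 1 (diagonal).

R is symmetric with unit diagonal. Assembling:

R = [[1, -0.5704],
 [-0.5704, 1]]


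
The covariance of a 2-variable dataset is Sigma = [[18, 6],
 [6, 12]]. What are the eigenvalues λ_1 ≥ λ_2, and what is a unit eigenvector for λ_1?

Step 1 — characteristic polynomial of 2×2 Sigma:
  det(Sigma - λI) = λ² - trace · λ + det = 0.
  trace = 18 + 12 = 30, det = 18·12 - (6)² = 180.
Step 2 — discriminant:
  Δ = trace² - 4·det = 900 - 720 = 180.
Step 3 — eigenvalues:
  λ = (trace ± √Δ)/2 = (30 ± 13.4164)/2,
  λ_1 = 21.7082,  λ_2 = 8.2918.

Step 4 — unit eigenvector for λ_1: solve (Sigma - λ_1 I)v = 0. First row:
  (18 - 21.7082)·v_x + (6)·v_y = 0, i.e. (-3.7082)·v_x + (6)·v_y = 0,
  so v ∝ (b, λ_1 - a) = (6, 3.7082) = u.
  ||u|| = √((6)² + (3.7082)²) = √(49.7508) ≈ 7.0534,
  v_1 = u/||u|| ≈ (0.8507, 0.5257) (||v_1|| = 1).

λ_1 = 21.7082,  λ_2 = 8.2918;  v_1 ≈ (0.8507, 0.5257)


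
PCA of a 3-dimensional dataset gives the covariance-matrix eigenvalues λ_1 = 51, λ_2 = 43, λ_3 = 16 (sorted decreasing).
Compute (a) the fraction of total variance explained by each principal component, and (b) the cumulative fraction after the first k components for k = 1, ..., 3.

Step 1 — total variance = trace(Sigma) = Σ λ_i = 51 + 43 + 16 = 110.

Step 2 — fraction explained by component i = λ_i / Σ λ:
  PC1: 51/110 = 0.4636
  PC2: 43/110 = 0.3909
  PC3: 16/110 = 0.1455

Step 3 — cumulative fraction after k components = (λ_1 + ... + λ_k) / Σ λ:
  k = 1: 51/110 = 0.4636
  k = 2: (51 + 43)/110 = 94/110 = 0.8545
  k = 3: (51 + 43 + 16)/110 = 110/110 = 1

Summary (fraction, with percent):

explained: PC1 0.4636 (46.36%), PC2 0.3909 (39.09%), PC3 0.1455 (14.55%);  cumulative: 0.4636, 0.8545, 1


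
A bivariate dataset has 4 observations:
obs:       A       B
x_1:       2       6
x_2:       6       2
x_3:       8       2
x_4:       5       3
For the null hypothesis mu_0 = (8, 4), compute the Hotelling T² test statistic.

Step 1 — sample mean vector:
  mean(A) = (2 + 6 + 8 + 5) / 4 = 21/4 = 5.25
  mean(B) = (6 + 2 + 2 + 3) / 4 = 13/4 = 3.25
  x̄ = (5.25, 3.25),  deviation x̄ - mu_0 = (5.25, 3.25) - (8, 4) = (-2.75, -0.75).

Step 2 — sample covariance matrix, S[i,j] = (1/(n-1)) · Σ_k (x_{k,i} - mean_i) · (x_{k,j} - mean_j), divisor n-1 = 3:
  S[A,A] = ((-3.25)·(-3.25) + (0.75)·(0.75) + (2.75)·(2.75) + (-0.25)·(-0.25)) / 3 = 18.75/3 = 6.25
  S[A,B] = ((-3.25)·(2.75) + (0.75)·(-1.25) + (2.75)·(-1.25) + (-0.25)·(-0.25)) / 3 = -13.25/3 = -4.4167
  S[B,B] = ((2.75)·(2.75) + (-1.25)·(-1.25) + (-1.25)·(-1.25) + (-0.25)·(-0.25)) / 3 = 10.75/3 = 3.5833
  S = [[6.25, -4.4167],
 [-4.4167, 3.5833]].

Step 3 — invert S. det(S) = 6.25·3.5833 - (-4.4167)² = 2.8889.
  S^{-1} = (1/det) · [[d, -b], [-b, a]] = [[1.2404, 1.5288],
 [1.5288, 2.1635]].

Step 4 — quadratic form (x̄ - mu_0)^T · S^{-1} · (x̄ - mu_0):
  S^{-1} · (x̄ - mu_0) = (-4.5577, -5.8269),
  (x̄ - mu_0)^T · [...] = (-2.75)·(-4.5577) + (-0.75)·(-5.8269) = 16.9038.

Step 5 — scale by n: T² = 4 · 16.9038 = 67.6154.

T² ≈ 67.6154


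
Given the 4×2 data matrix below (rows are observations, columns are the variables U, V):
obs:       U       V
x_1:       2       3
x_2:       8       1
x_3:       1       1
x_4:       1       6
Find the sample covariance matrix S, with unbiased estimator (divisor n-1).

Step 1 — column means:
  mean(U) = (2 + 8 + 1 + 1) / 4 = 12/4 = 3
  mean(V) = (3 + 1 + 1 + 6) / 4 = 11/4 = 2.75

Step 2 — sample covariance S[i,j] = (1/(n-1)) · Σ_k (x_{k,i} - mean_i) · (x_{k,j} - mean_j), with n-1 = 3.
  S[U,U] = ((-1)·(-1) + (5)·(5) + (-2)·(-2) + (-2)·(-2)) / 3 = 34/3 = 11.3333
  S[U,V] = ((-1)·(0.25) + (5)·(-1.75) + (-2)·(-1.75) + (-2)·(3.25)) / 3 = -12/3 = -4
  S[V,V] = ((0.25)·(0.25) + (-1.75)·(-1.75) + (-1.75)·(-1.75) + (3.25)·(3.25)) / 3 = 16.75/3 = 5.5833

S is symmetric (S[j,i] = S[i,j]). Assembling:

S = [[11.3333, -4],
 [-4, 5.5833]]


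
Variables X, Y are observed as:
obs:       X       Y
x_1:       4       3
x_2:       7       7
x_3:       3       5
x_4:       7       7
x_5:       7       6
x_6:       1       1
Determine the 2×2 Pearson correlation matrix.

Step 1 — column means:
  mean(X) = (4 + 7 + 3 + 7 + 7 + 1) / 6 = 29/6 = 4.8333
  mean(Y) = (3 + 7 + 5 + 7 + 6 + 1) / 6 = 29/6 = 4.8333

Step 2 — sample variances and covariances s[i,j] = (1/(n-1)) · Σ_k (x_{k,i} - mean_i) · (x_{k,j} - mean_j), with n-1 = 5:
  s[X,X] = ((-0.8333)·(-0.8333) + (2.1667)·(2.1667) + (-1.8333)·(-1.8333) + (2.1667)·(2.1667) + (2.1667)·(2.1667) + (-3.8333)·(-3.8333)) / 5 = 32.8333/5 = 6.5667
  s[X,Y] = ((-0.8333)·(-1.8333) + (2.1667)·(2.1667) + (-1.8333)·(0.1667) + (2.1667)·(2.1667) + (2.1667)·(1.1667) + (-3.8333)·(-3.8333)) / 5 = 27.8333/5 = 5.5667
  s[Y,Y] = ((-1.8333)·(-1.8333) + (2.1667)·(2.1667) + (0.1667)·(0.1667) + (2.1667)·(2.1667) + (1.1667)·(1.1667) + (-3.8333)·(-3.8333)) / 5 = 28.8333/5 = 5.7667
  Sample standard deviations s_i = √(s[i,i]):
  s(X) = √(6.5667) = 2.5626
  s(Y) = √(5.7667) = 2.4014

Step 3 — r_{ij} = s_{ij} / (s_i · s_j):
  r[X,X] = 1 (diagonal).
  r[X,Y] = 5.5667 / (2.5626 · 2.4014) = 5.5667 / 6.1537 = 0.9046
  r[Y,Y] = 1 (diagonal).

R is symmetric with unit diagonal. Assembling:

R = [[1, 0.9046],
 [0.9046, 1]]


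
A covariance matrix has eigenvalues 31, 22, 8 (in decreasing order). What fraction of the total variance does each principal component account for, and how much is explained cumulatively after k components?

Step 1 — total variance = trace(Sigma) = Σ λ_i = 31 + 22 + 8 = 61.

Step 2 — fraction explained by component i = λ_i / Σ λ:
  PC1: 31/61 = 0.5082
  PC2: 22/61 = 0.3607
  PC3: 8/61 = 0.1311

Step 3 — cumulative fraction after k components = (λ_1 + ... + λ_k) / Σ λ:
  k = 1: 31/61 = 0.5082
  k = 2: (31 + 22)/61 = 53/61 = 0.8689
  k = 3: (31 + 22 + 8)/61 = 61/61 = 1

Summary (fraction, with percent):

explained: PC1 0.5082 (50.82%), PC2 0.3607 (36.07%), PC3 0.1311 (13.11%);  cumulative: 0.5082, 0.8689, 1


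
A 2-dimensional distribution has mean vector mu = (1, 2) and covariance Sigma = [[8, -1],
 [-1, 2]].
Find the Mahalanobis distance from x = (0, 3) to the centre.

Step 1 — centre the observation: (x - mu) = (-1, 1).

Step 2 — invert Sigma. det(Sigma) = 8·2 - (-1)² = 15.
  Sigma^{-1} = (1/det) · [[d, -b], [-b, a]] = [[0.1333, 0.0667],
 [0.0667, 0.5333]].

Step 3 — form the quadratic (x - mu)^T · Sigma^{-1} · (x - mu):
  Sigma^{-1} · (x - mu) = (-0.0667, 0.4667).
  (x - mu)^T · [Sigma^{-1} · (x - mu)] = (-1)·(-0.0667) + (1)·(0.4667) = 0.5333.

Step 4 — take square root: d = √(0.5333) ≈ 0.7303.

d(x, mu) = √(0.5333) ≈ 0.7303


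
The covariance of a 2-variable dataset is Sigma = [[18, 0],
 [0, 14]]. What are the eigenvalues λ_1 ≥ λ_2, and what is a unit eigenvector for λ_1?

Step 1 — characteristic polynomial of 2×2 Sigma:
  det(Sigma - λI) = λ² - trace · λ + det = 0.
  trace = 18 + 14 = 32, det = 18·14 - (0)² = 252.
Step 2 — discriminant:
  Δ = trace² - 4·det = 1024 - 1008 = 16.
Step 3 — eigenvalues:
  λ = (trace ± √Δ)/2 = (32 ± 4)/2,
  λ_1 = 18,  λ_2 = 14.

Step 4 — unit eigenvector for λ_1: Sigma is diagonal, so its eigenvectors are the coordinate axes. λ_1 = 18 is the diagonal entry on the first coordinate axis, hence
  v_1 = (1, 0) (||v_1|| = 1).

λ_1 = 18,  λ_2 = 14;  v_1 ≈ (1, 0)


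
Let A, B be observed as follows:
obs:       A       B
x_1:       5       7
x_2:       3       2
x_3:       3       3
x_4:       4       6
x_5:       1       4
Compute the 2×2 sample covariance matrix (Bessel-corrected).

Step 1 — column means:
  mean(A) = (5 + 3 + 3 + 4 + 1) / 5 = 16/5 = 3.2
  mean(B) = (7 + 2 + 3 + 6 + 4) / 5 = 22/5 = 4.4

Step 2 — sample covariance S[i,j] = (1/(n-1)) · Σ_k (x_{k,i} - mean_i) · (x_{k,j} - mean_j), with n-1 = 4.
  S[A,A] = ((1.8)·(1.8) + (-0.2)·(-0.2) + (-0.2)·(-0.2) + (0.8)·(0.8) + (-2.2)·(-2.2)) / 4 = 8.8/4 = 2.2
  S[A,B] = ((1.8)·(2.6) + (-0.2)·(-2.4) + (-0.2)·(-1.4) + (0.8)·(1.6) + (-2.2)·(-0.4)) / 4 = 7.6/4 = 1.9
  S[B,B] = ((2.6)·(2.6) + (-2.4)·(-2.4) + (-1.4)·(-1.4) + (1.6)·(1.6) + (-0.4)·(-0.4)) / 4 = 17.2/4 = 4.3

S is symmetric (S[j,i] = S[i,j]). Assembling:

S = [[2.2, 1.9],
 [1.9, 4.3]]


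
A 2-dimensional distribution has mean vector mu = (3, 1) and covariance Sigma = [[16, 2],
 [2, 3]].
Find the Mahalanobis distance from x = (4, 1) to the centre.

Step 1 — centre the observation: (x - mu) = (1, 0).

Step 2 — invert Sigma. det(Sigma) = 16·3 - (2)² = 44.
  Sigma^{-1} = (1/det) · [[d, -b], [-b, a]] = [[0.0682, -0.0455],
 [-0.0455, 0.3636]].

Step 3 — form the quadratic (x - mu)^T · Sigma^{-1} · (x - mu):
  Sigma^{-1} · (x - mu) = (0.0682, -0.0455).
  (x - mu)^T · [Sigma^{-1} · (x - mu)] = (1)·(0.0682) + (0)·(-0.0455) = 0.0682.

Step 4 — take square root: d = √(0.0682) ≈ 0.2611.

d(x, mu) = √(0.0682) ≈ 0.2611


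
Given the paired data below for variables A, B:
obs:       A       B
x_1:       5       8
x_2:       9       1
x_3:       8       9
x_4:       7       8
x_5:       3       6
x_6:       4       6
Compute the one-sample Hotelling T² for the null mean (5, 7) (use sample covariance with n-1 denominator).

Step 1 — sample mean vector:
  mean(A) = (5 + 9 + 8 + 7 + 3 + 4) / 6 = 36/6 = 6
  mean(B) = (8 + 1 + 9 + 8 + 6 + 6) / 6 = 38/6 = 6.3333
  x̄ = (6, 6.3333),  deviation x̄ - mu_0 = (6, 6.3333) - (5, 7) = (1, -0.6667).

Step 2 — sample covariance matrix, S[i,j] = (1/(n-1)) · Σ_k (x_{k,i} - mean_i) · (x_{k,j} - mean_j), divisor n-1 = 5:
  S[A,A] = ((-1)·(-1) + (3)·(3) + (2)·(2) + (1)·(1) + (-3)·(-3) + (-2)·(-2)) / 5 = 28/5 = 5.6
  S[A,B] = ((-1)·(1.6667) + (3)·(-5.3333) + (2)·(2.6667) + (1)·(1.6667) + (-3)·(-0.3333) + (-2)·(-0.3333)) / 5 = -9/5 = -1.8
  S[B,B] = ((1.6667)·(1.6667) + (-5.3333)·(-5.3333) + (2.6667)·(2.6667) + (1.6667)·(1.6667) + (-0.3333)·(-0.3333) + (-0.3333)·(-0.3333)) / 5 = 41.3333/5 = 8.2667
  S = [[5.6, -1.8],
 [-1.8, 8.2667]].

Step 3 — invert S. det(S) = 5.6·8.2667 - (-1.8)² = 43.0533.
  S^{-1} = (1/det) · [[d, -b], [-b, a]] = [[0.192, 0.0418],
 [0.0418, 0.1301]].

Step 4 — quadratic form (x̄ - mu_0)^T · S^{-1} · (x̄ - mu_0):
  S^{-1} · (x̄ - mu_0) = (0.1641, -0.0449),
  (x̄ - mu_0)^T · [...] = (1)·(0.1641) + (-0.6667)·(-0.0449) = 0.1941.

Step 5 — scale by n: T² = 6 · 0.1941 = 1.1644.

T² ≈ 1.1644


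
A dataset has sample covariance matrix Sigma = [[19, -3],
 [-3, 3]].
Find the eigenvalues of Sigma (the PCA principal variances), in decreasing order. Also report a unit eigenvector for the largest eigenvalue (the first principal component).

Step 1 — characteristic polynomial of 2×2 Sigma:
  det(Sigma - λI) = λ² - trace · λ + det = 0.
  trace = 19 + 3 = 22, det = 19·3 - (-3)² = 48.
Step 2 — discriminant:
  Δ = trace² - 4·det = 484 - 192 = 292.
Step 3 — eigenvalues:
  λ = (trace ± √Δ)/2 = (22 ± 17.088)/2,
  λ_1 = 19.544,  λ_2 = 2.456.

Step 4 — unit eigenvector for λ_1: solve (Sigma - λ_1 I)v = 0. First row:
  (19 - 19.544)·v_x + (-3)·v_y = 0, i.e. (-0.544)·v_x + (-3)·v_y = 0,
  so v ∝ (b, λ_1 - a) = (-3, 0.544); multiply by -1 so the first entry is positive: u = (3, -0.544).
  ||u|| = √((3)² + (-0.544)²) = √(9.2959) ≈ 3.0489,
  v_1 = u/||u|| ≈ (0.984, -0.1784) (||v_1|| = 1).

λ_1 = 19.544,  λ_2 = 2.456;  v_1 ≈ (0.984, -0.1784)


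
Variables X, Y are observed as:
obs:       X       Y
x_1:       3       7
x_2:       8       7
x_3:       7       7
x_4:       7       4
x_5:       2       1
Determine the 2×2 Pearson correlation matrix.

Step 1 — column means:
  mean(X) = (3 + 8 + 7 + 7 + 2) / 5 = 27/5 = 5.4
  mean(Y) = (7 + 7 + 7 + 4 + 1) / 5 = 26/5 = 5.2

Step 2 — sample variances and covariances s[i,j] = (1/(n-1)) · Σ_k (x_{k,i} - mean_i) · (x_{k,j} - mean_j), with n-1 = 4:
  s[X,X] = ((-2.4)·(-2.4) + (2.6)·(2.6) + (1.6)·(1.6) + (1.6)·(1.6) + (-3.4)·(-3.4)) / 4 = 29.2/4 = 7.3
  s[X,Y] = ((-2.4)·(1.8) + (2.6)·(1.8) + (1.6)·(1.8) + (1.6)·(-1.2) + (-3.4)·(-4.2)) / 4 = 15.6/4 = 3.9
  s[Y,Y] = ((1.8)·(1.8) + (1.8)·(1.8) + (1.8)·(1.8) + (-1.2)·(-1.2) + (-4.2)·(-4.2)) / 4 = 28.8/4 = 7.2
  Sample standard deviations s_i = √(s[i,i]):
  s(X) = √(7.3) = 2.7019
  s(Y) = √(7.2) = 2.6833

Step 3 — r_{ij} = s_{ij} / (s_i · s_j):
  r[X,X] = 1 (diagonal).
  r[X,Y] = 3.9 / (2.7019 · 2.6833) = 3.9 / 7.2498 = 0.5379
  r[Y,Y] = 1 (diagonal).

R is symmetric with unit diagonal. Assembling:

R = [[1, 0.5379],
 [0.5379, 1]]


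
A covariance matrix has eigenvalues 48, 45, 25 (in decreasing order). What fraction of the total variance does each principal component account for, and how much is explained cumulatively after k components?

Step 1 — total variance = trace(Sigma) = Σ λ_i = 48 + 45 + 25 = 118.

Step 2 — fraction explained by component i = λ_i / Σ λ:
  PC1: 48/118 = 0.4068
  PC2: 45/118 = 0.3814
  PC3: 25/118 = 0.2119

Step 3 — cumulative fraction after k components = (λ_1 + ... + λ_k) / Σ λ:
  k = 1: 48/118 = 0.4068
  k = 2: (48 + 45)/118 = 93/118 = 0.7881
  k = 3: (48 + 45 + 25)/118 = 118/118 = 1

Summary (fraction, with percent):

explained: PC1 0.4068 (40.68%), PC2 0.3814 (38.14%), PC3 0.2119 (21.19%);  cumulative: 0.4068, 0.7881, 1


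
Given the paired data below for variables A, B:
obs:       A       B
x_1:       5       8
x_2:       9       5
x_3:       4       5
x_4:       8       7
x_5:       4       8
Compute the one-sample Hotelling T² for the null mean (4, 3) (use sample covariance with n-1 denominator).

Step 1 — sample mean vector:
  mean(A) = (5 + 9 + 4 + 8 + 4) / 5 = 30/5 = 6
  mean(B) = (8 + 5 + 5 + 7 + 8) / 5 = 33/5 = 6.6
  x̄ = (6, 6.6),  deviation x̄ - mu_0 = (6, 6.6) - (4, 3) = (2, 3.6).

Step 2 — sample covariance matrix, S[i,j] = (1/(n-1)) · Σ_k (x_{k,i} - mean_i) · (x_{k,j} - mean_j), divisor n-1 = 4:
  S[A,A] = ((-1)·(-1) + (3)·(3) + (-2)·(-2) + (2)·(2) + (-2)·(-2)) / 4 = 22/4 = 5.5
  S[A,B] = ((-1)·(1.4) + (3)·(-1.6) + (-2)·(-1.6) + (2)·(0.4) + (-2)·(1.4)) / 4 = -5/4 = -1.25
  S[B,B] = ((1.4)·(1.4) + (-1.6)·(-1.6) + (-1.6)·(-1.6) + (0.4)·(0.4) + (1.4)·(1.4)) / 4 = 9.2/4 = 2.3
  S = [[5.5, -1.25],
 [-1.25, 2.3]].

Step 3 — invert S. det(S) = 5.5·2.3 - (-1.25)² = 11.0875.
  S^{-1} = (1/det) · [[d, -b], [-b, a]] = [[0.2074, 0.1127],
 [0.1127, 0.4961]].

Step 4 — quadratic form (x̄ - mu_0)^T · S^{-1} · (x̄ - mu_0):
  S^{-1} · (x̄ - mu_0) = (0.8207, 2.0113),
  (x̄ - mu_0)^T · [...] = (2)·(0.8207) + (3.6)·(2.0113) = 8.8821.

Step 5 — scale by n: T² = 5 · 8.8821 = 44.4104.

T² ≈ 44.4104


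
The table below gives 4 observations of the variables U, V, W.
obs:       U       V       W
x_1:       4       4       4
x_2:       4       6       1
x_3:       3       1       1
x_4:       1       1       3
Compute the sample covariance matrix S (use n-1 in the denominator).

Step 1 — column means:
  mean(U) = (4 + 4 + 3 + 1) / 4 = 12/4 = 3
  mean(V) = (4 + 6 + 1 + 1) / 4 = 12/4 = 3
  mean(W) = (4 + 1 + 1 + 3) / 4 = 9/4 = 2.25

Step 2 — sample covariance S[i,j] = (1/(n-1)) · Σ_k (x_{k,i} - mean_i) · (x_{k,j} - mean_j), with n-1 = 3.
  S[U,U] = ((1)·(1) + (1)·(1) + (0)·(0) + (-2)·(-2)) / 3 = 6/3 = 2
  S[U,V] = ((1)·(1) + (1)·(3) + (0)·(-2) + (-2)·(-2)) / 3 = 8/3 = 2.6667
  S[U,W] = ((1)·(1.75) + (1)·(-1.25) + (0)·(-1.25) + (-2)·(0.75)) / 3 = -1/3 = -0.3333
  S[V,V] = ((1)·(1) + (3)·(3) + (-2)·(-2) + (-2)·(-2)) / 3 = 18/3 = 6
  S[V,W] = ((1)·(1.75) + (3)·(-1.25) + (-2)·(-1.25) + (-2)·(0.75)) / 3 = -1/3 = -0.3333
  S[W,W] = ((1.75)·(1.75) + (-1.25)·(-1.25) + (-1.25)·(-1.25) + (0.75)·(0.75)) / 3 = 6.75/3 = 2.25

S is symmetric (S[j,i] = S[i,j]). Assembling:

S = [[2, 2.6667, -0.3333],
 [2.6667, 6, -0.3333],
 [-0.3333, -0.3333, 2.25]]


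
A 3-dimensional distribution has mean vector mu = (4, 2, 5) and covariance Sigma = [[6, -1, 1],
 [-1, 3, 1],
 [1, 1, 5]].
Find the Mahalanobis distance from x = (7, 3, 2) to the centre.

Step 1 — centre the observation: (x - mu) = (3, 1, -3).

Step 2 — invert Sigma (cofactor / det for 3×3, or solve directly):
  Sigma^{-1} = [[0.1892, 0.0811, -0.0541],
 [0.0811, 0.3919, -0.0946],
 [-0.0541, -0.0946, 0.2297]].

Step 3 — form the quadratic (x - mu)^T · Sigma^{-1} · (x - mu):
  Sigma^{-1} · (x - mu) = (0.8108, 0.9189, -0.9459).
  (x - mu)^T · [Sigma^{-1} · (x - mu)] = (3)·(0.8108) + (1)·(0.9189) + (-3)·(-0.9459) = 6.1892.

Step 4 — take square root: d = √(6.1892) ≈ 2.4878.

d(x, mu) = √(6.1892) ≈ 2.4878


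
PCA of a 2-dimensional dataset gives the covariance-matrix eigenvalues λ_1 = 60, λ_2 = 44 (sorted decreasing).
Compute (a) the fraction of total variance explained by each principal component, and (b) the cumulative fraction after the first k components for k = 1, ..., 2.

Step 1 — total variance = trace(Sigma) = Σ λ_i = 60 + 44 = 104.

Step 2 — fraction explained by component i = λ_i / Σ λ:
  PC1: 60/104 = 0.5769
  PC2: 44/104 = 0.4231

Step 3 — cumulative fraction after k components = (λ_1 + ... + λ_k) / Σ λ:
  k = 1: 60/104 = 0.5769
  k = 2: (60 + 44)/104 = 104/104 = 1

Summary (fraction, with percent):

explained: PC1 0.5769 (57.69%), PC2 0.4231 (42.31%);  cumulative: 0.5769, 1


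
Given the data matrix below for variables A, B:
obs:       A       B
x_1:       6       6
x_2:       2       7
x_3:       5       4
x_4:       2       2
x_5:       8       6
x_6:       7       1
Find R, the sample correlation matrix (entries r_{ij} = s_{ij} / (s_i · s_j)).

Step 1 — column means:
  mean(A) = (6 + 2 + 5 + 2 + 8 + 7) / 6 = 30/6 = 5
  mean(B) = (6 + 7 + 4 + 2 + 6 + 1) / 6 = 26/6 = 4.3333

Step 2 — sample variances and covariances s[i,j] = (1/(n-1)) · Σ_k (x_{k,i} - mean_i) · (x_{k,j} - mean_j), with n-1 = 5:
  s[A,A] = ((1)·(1) + (-3)·(-3) + (0)·(0) + (-3)·(-3) + (3)·(3) + (2)·(2)) / 5 = 32/5 = 6.4
  s[A,B] = ((1)·(1.6667) + (-3)·(2.6667) + (0)·(-0.3333) + (-3)·(-2.3333) + (3)·(1.6667) + (2)·(-3.3333)) / 5 = -1/5 = -0.2
  s[B,B] = ((1.6667)·(1.6667) + (2.6667)·(2.6667) + (-0.3333)·(-0.3333) + (-2.3333)·(-2.3333) + (1.6667)·(1.6667) + (-3.3333)·(-3.3333)) / 5 = 29.3333/5 = 5.8667
  Sample standard deviations s_i = √(s[i,i]):
  s(A) = √(6.4) = 2.5298
  s(B) = √(5.8667) = 2.4221

Step 3 — r_{ij} = s_{ij} / (s_i · s_j):
  r[A,A] = 1 (diagonal).
  r[A,B] = -0.2 / (2.5298 · 2.4221) = -0.2 / 6.1275 = -0.0326
  r[B,B] = 1 (diagonal).

R is symmetric with unit diagonal. Assembling:

R = [[1, -0.0326],
 [-0.0326, 1]]


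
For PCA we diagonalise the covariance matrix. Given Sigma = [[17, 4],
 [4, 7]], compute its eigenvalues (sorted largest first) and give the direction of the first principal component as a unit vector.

Step 1 — characteristic polynomial of 2×2 Sigma:
  det(Sigma - λI) = λ² - trace · λ + det = 0.
  trace = 17 + 7 = 24, det = 17·7 - (4)² = 103.
Step 2 — discriminant:
  Δ = trace² - 4·det = 576 - 412 = 164.
Step 3 — eigenvalues:
  λ = (trace ± √Δ)/2 = (24 ± 12.8062)/2,
  λ_1 = 18.4031,  λ_2 = 5.5969.

Step 4 — unit eigenvector for λ_1: solve (Sigma - λ_1 I)v = 0. First row:
  (17 - 18.4031)·v_x + (4)·v_y = 0, i.e. (-1.4031)·v_x + (4)·v_y = 0,
  so v ∝ (b, λ_1 - a) = (4, 1.4031) = u.
  ||u|| = √((4)² + (1.4031)²) = √(17.9688) ≈ 4.239,
  v_1 = u/||u|| ≈ (0.9436, 0.331) (||v_1|| = 1).

λ_1 = 18.4031,  λ_2 = 5.5969;  v_1 ≈ (0.9436, 0.331)


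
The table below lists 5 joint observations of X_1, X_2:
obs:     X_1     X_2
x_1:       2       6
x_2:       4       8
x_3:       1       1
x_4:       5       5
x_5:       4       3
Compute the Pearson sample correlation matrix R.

Step 1 — column means:
  mean(X_1) = (2 + 4 + 1 + 5 + 4) / 5 = 16/5 = 3.2
  mean(X_2) = (6 + 8 + 1 + 5 + 3) / 5 = 23/5 = 4.6

Step 2 — sample variances and covariances s[i,j] = (1/(n-1)) · Σ_k (x_{k,i} - mean_i) · (x_{k,j} - mean_j), with n-1 = 4:
  s[X_1,X_1] = ((-1.2)·(-1.2) + (0.8)·(0.8) + (-2.2)·(-2.2) + (1.8)·(1.8) + (0.8)·(0.8)) / 4 = 10.8/4 = 2.7
  s[X_1,X_2] = ((-1.2)·(1.4) + (0.8)·(3.4) + (-2.2)·(-3.6) + (1.8)·(0.4) + (0.8)·(-1.6)) / 4 = 8.4/4 = 2.1
  s[X_2,X_2] = ((1.4)·(1.4) + (3.4)·(3.4) + (-3.6)·(-3.6) + (0.4)·(0.4) + (-1.6)·(-1.6)) / 4 = 29.2/4 = 7.3
  Sample standard deviations s_i = √(s[i,i]):
  s(X_1) = √(2.7) = 1.6432
  s(X_2) = √(7.3) = 2.7019

Step 3 — r_{ij} = s_{ij} / (s_i · s_j):
  r[X_1,X_1] = 1 (diagonal).
  r[X_1,X_2] = 2.1 / (1.6432 · 2.7019) = 2.1 / 4.4396 = 0.473
  r[X_2,X_2] = 1 (diagonal).

R is symmetric with unit diagonal. Assembling:

R = [[1, 0.473],
 [0.473, 1]]


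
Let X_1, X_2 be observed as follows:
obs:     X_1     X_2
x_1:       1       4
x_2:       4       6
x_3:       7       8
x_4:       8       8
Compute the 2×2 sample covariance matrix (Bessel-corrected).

Step 1 — column means:
  mean(X_1) = (1 + 4 + 7 + 8) / 4 = 20/4 = 5
  mean(X_2) = (4 + 6 + 8 + 8) / 4 = 26/4 = 6.5

Step 2 — sample covariance S[i,j] = (1/(n-1)) · Σ_k (x_{k,i} - mean_i) · (x_{k,j} - mean_j), with n-1 = 3.
  S[X_1,X_1] = ((-4)·(-4) + (-1)·(-1) + (2)·(2) + (3)·(3)) / 3 = 30/3 = 10
  S[X_1,X_2] = ((-4)·(-2.5) + (-1)·(-0.5) + (2)·(1.5) + (3)·(1.5)) / 3 = 18/3 = 6
  S[X_2,X_2] = ((-2.5)·(-2.5) + (-0.5)·(-0.5) + (1.5)·(1.5) + (1.5)·(1.5)) / 3 = 11/3 = 3.6667

S is symmetric (S[j,i] = S[i,j]). Assembling:

S = [[10, 6],
 [6, 3.6667]]


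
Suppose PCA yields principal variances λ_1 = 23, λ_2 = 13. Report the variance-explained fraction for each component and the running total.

Step 1 — total variance = trace(Sigma) = Σ λ_i = 23 + 13 = 36.

Step 2 — fraction explained by component i = λ_i / Σ λ:
  PC1: 23/36 = 0.6389
  PC2: 13/36 = 0.3611

Step 3 — cumulative fraction after k components = (λ_1 + ... + λ_k) / Σ λ:
  k = 1: 23/36 = 0.6389
  k = 2: (23 + 13)/36 = 36/36 = 1

Summary (fraction, with percent):

explained: PC1 0.6389 (63.89%), PC2 0.3611 (36.11%);  cumulative: 0.6389, 1


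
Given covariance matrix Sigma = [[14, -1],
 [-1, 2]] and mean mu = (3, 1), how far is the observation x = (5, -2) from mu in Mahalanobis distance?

Step 1 — centre the observation: (x - mu) = (2, -3).

Step 2 — invert Sigma. det(Sigma) = 14·2 - (-1)² = 27.
  Sigma^{-1} = (1/det) · [[d, -b], [-b, a]] = [[0.0741, 0.037],
 [0.037, 0.5185]].

Step 3 — form the quadratic (x - mu)^T · Sigma^{-1} · (x - mu):
  Sigma^{-1} · (x - mu) = (0.037, -1.4815).
  (x - mu)^T · [Sigma^{-1} · (x - mu)] = (2)·(0.037) + (-3)·(-1.4815) = 4.5185.

Step 4 — take square root: d = √(4.5185) ≈ 2.1257.

d(x, mu) = √(4.5185) ≈ 2.1257


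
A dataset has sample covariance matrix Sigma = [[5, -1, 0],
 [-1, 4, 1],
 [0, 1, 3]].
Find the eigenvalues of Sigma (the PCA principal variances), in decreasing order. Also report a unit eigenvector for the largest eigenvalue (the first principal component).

Step 1 — characteristic polynomial p(λ) = det(λI - Sigma) = λ³ - tr·λ² + c_1·λ - det, where tr = trace, c_1 = sum of the principal 2×2 minors, det = det(Sigma):
  tr = 5 + 4 + 3 = 12,
  c_1 = (5·4 - (-1)²) + (5·3 - (0)²) + (4·3 - (1)²) = 19 + 15 + 11 = 45,
  det = 5·(4·3 - (1)²) - (-1)·((-1)·3 - (1)·(0)) + (0)·((-1)·(1) - 4·(0)) = 5·(11) - (-1)·(-3) + (0)·(-1) = 52.
  So p(λ) = λ³ - 12λ² + 45λ - 52.
Step 2 — look for an integer root (rational root theorem: any rational root is an integer divisor of 52). Testing λ = 4:
  p(4) = 64 - 192 + 180 - 52 = 0  ✓
  Dividing out (λ - 4): p(λ) = (λ - 4)(λ² - 8λ + 13).
Step 3 — remaining eigenvalues from the quadratic λ² - 8λ + 13 = 0:
  Δ = 8² - 4·13 = 64 - 52 = 12,  λ = (8 ± √12)/2 = (8 ± 3.4641)/2 ≈ 5.7321 or 2.2679.
  Sorted: λ_1 = 5.7321,  λ_2 = 4,  λ_3 = 2.2679  (check: sum = 12 = tr ✓).

Step 4 — unit eigenvector for λ_1 ≈ 5.7321: v spans the null space of (Sigma - λ_1 I), whose rows are
  r_1 = (-0.7321, -1, 0),  r_2 = (-1, -1.7321, 1),  r_3 = (0, 1, -2.7321).
  v is orthogonal to every row, so take v ∝ r_1 × r_2 = ((-1)·(1) - (0)·(-1.7321), (0)·(-1) - (-0.7321)·(1), (-0.7321)·(-1.7321) - (-1)·(-1)) ≈ (-1, 0.7321, 0.2679).
  Rescale (multiply by -1 so the first nonzero entry is positive): u = (1, -0.7321, -0.2679).
  ||u|| = √((1)² + (-0.7321)² + (-0.2679)²) = √(1.6077) ≈ 1.2679,  v_1 = u/||u|| ≈ (0.7887, -0.5774, -0.2113) (||v_1|| = 1).

λ_1 = 5.7321,  λ_2 = 4,  λ_3 = 2.2679;  v_1 ≈ (0.7887, -0.5774, -0.2113)


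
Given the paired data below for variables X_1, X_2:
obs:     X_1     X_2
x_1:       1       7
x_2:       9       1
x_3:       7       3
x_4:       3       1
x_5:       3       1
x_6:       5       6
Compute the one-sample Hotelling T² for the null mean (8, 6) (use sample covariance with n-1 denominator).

Step 1 — sample mean vector:
  mean(X_1) = (1 + 9 + 7 + 3 + 3 + 5) / 6 = 28/6 = 4.6667
  mean(X_2) = (7 + 1 + 3 + 1 + 1 + 6) / 6 = 19/6 = 3.1667
  x̄ = (4.6667, 3.1667),  deviation x̄ - mu_0 = (4.6667, 3.1667) - (8, 6) = (-3.3333, -2.8333).

Step 2 — sample covariance matrix, S[i,j] = (1/(n-1)) · Σ_k (x_{k,i} - mean_i) · (x_{k,j} - mean_j), divisor n-1 = 5:
  S[X_1,X_1] = ((-3.6667)·(-3.6667) + (4.3333)·(4.3333) + (2.3333)·(2.3333) + (-1.6667)·(-1.6667) + (-1.6667)·(-1.6667) + (0.3333)·(0.3333)) / 5 = 43.3333/5 = 8.6667
  S[X_1,X_2] = ((-3.6667)·(3.8333) + (4.3333)·(-2.1667) + (2.3333)·(-0.1667) + (-1.6667)·(-2.1667) + (-1.6667)·(-2.1667) + (0.3333)·(2.8333)) / 5 = -15.6667/5 = -3.1333
  S[X_2,X_2] = ((3.8333)·(3.8333) + (-2.1667)·(-2.1667) + (-0.1667)·(-0.1667) + (-2.1667)·(-2.1667) + (-2.1667)·(-2.1667) + (2.8333)·(2.8333)) / 5 = 36.8333/5 = 7.3667
  S = [[8.6667, -3.1333],
 [-3.1333, 7.3667]].

Step 3 — invert S. det(S) = 8.6667·7.3667 - (-3.1333)² = 54.0267.
  S^{-1} = (1/det) · [[d, -b], [-b, a]] = [[0.1364, 0.058],
 [0.058, 0.1604]].

Step 4 — quadratic form (x̄ - mu_0)^T · S^{-1} · (x̄ - mu_0):
  S^{-1} · (x̄ - mu_0) = (-0.6188, -0.6478),
  (x̄ - mu_0)^T · [...] = (-3.3333)·(-0.6188) + (-2.8333)·(-0.6478) = 3.8983.

Step 5 — scale by n: T² = 6 · 3.8983 = 23.3897.

T² ≈ 23.3897


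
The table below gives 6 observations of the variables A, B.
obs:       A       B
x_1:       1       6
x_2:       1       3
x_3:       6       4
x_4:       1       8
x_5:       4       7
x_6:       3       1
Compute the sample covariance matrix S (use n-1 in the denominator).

Step 1 — column means:
  mean(A) = (1 + 1 + 6 + 1 + 4 + 3) / 6 = 16/6 = 2.6667
  mean(B) = (6 + 3 + 4 + 8 + 7 + 1) / 6 = 29/6 = 4.8333

Step 2 — sample covariance S[i,j] = (1/(n-1)) · Σ_k (x_{k,i} - mean_i) · (x_{k,j} - mean_j), with n-1 = 5.
  S[A,A] = ((-1.6667)·(-1.6667) + (-1.6667)·(-1.6667) + (3.3333)·(3.3333) + (-1.6667)·(-1.6667) + (1.3333)·(1.3333) + (0.3333)·(0.3333)) / 5 = 21.3333/5 = 4.2667
  S[A,B] = ((-1.6667)·(1.1667) + (-1.6667)·(-1.8333) + (3.3333)·(-0.8333) + (-1.6667)·(3.1667) + (1.3333)·(2.1667) + (0.3333)·(-3.8333)) / 5 = -5.3333/5 = -1.0667
  S[B,B] = ((1.1667)·(1.1667) + (-1.8333)·(-1.8333) + (-0.8333)·(-0.8333) + (3.1667)·(3.1667) + (2.1667)·(2.1667) + (-3.8333)·(-3.8333)) / 5 = 34.8333/5 = 6.9667

S is symmetric (S[j,i] = S[i,j]). Assembling:

S = [[4.2667, -1.0667],
 [-1.0667, 6.9667]]


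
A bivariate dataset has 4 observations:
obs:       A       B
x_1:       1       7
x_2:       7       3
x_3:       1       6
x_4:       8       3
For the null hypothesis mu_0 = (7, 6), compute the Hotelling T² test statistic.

Step 1 — sample mean vector:
  mean(A) = (1 + 7 + 1 + 8) / 4 = 17/4 = 4.25
  mean(B) = (7 + 3 + 6 + 3) / 4 = 19/4 = 4.75
  x̄ = (4.25, 4.75),  deviation x̄ - mu_0 = (4.25, 4.75) - (7, 6) = (-2.75, -1.25).

Step 2 — sample covariance matrix, S[i,j] = (1/(n-1)) · Σ_k (x_{k,i} - mean_i) · (x_{k,j} - mean_j), divisor n-1 = 3:
  S[A,A] = ((-3.25)·(-3.25) + (2.75)·(2.75) + (-3.25)·(-3.25) + (3.75)·(3.75)) / 3 = 42.75/3 = 14.25
  S[A,B] = ((-3.25)·(2.25) + (2.75)·(-1.75) + (-3.25)·(1.25) + (3.75)·(-1.75)) / 3 = -22.75/3 = -7.5833
  S[B,B] = ((2.25)·(2.25) + (-1.75)·(-1.75) + (1.25)·(1.25) + (-1.75)·(-1.75)) / 3 = 12.75/3 = 4.25
  S = [[14.25, -7.5833],
 [-7.5833, 4.25]].

Step 3 — invert S. det(S) = 14.25·4.25 - (-7.5833)² = 3.0556.
  S^{-1} = (1/det) · [[d, -b], [-b, a]] = [[1.3909, 2.4818],
 [2.4818, 4.6636]].

Step 4 — quadratic form (x̄ - mu_0)^T · S^{-1} · (x̄ - mu_0):
  S^{-1} · (x̄ - mu_0) = (-6.9273, -12.6545),
  (x̄ - mu_0)^T · [...] = (-2.75)·(-6.9273) + (-1.25)·(-12.6545) = 34.8682.

Step 5 — scale by n: T² = 4 · 34.8682 = 139.4727.

T² ≈ 139.4727


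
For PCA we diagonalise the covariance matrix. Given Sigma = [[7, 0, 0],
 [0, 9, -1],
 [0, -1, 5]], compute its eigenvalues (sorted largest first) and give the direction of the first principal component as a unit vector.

Step 1 — characteristic polynomial p(λ) = det(λI - Sigma) = λ³ - tr·λ² + c_1·λ - det, where tr = trace, c_1 = sum of the principal 2×2 minors, det = det(Sigma):
  tr = 7 + 9 + 5 = 21,
  c_1 = (7·9 - (0)²) + (7·5 - (0)²) + (9·5 - (-1)²) = 63 + 35 + 44 = 142,
  det = 7·(9·5 - (-1)²) - (0)·((0)·5 - (-1)·(0)) + (0)·((0)·(-1) - 9·(0)) = 7·(44) - (0)·(0) + (0)·(0) = 308.
  So p(λ) = λ³ - 21λ² + 142λ - 308.
Step 2 — look for an integer root (rational root theorem: any rational root is an integer divisor of 308). Testing λ = 7:
  p(7) = 343 - 1029 + 994 - 308 = 0  ✓
  Dividing out (λ - 7): p(λ) = (λ - 7)(λ² - 14λ + 44).
Step 3 — remaining eigenvalues from the quadratic λ² - 14λ + 44 = 0:
  Δ = 14² - 4·44 = 196 - 176 = 20,  λ = (14 ± √20)/2 = (14 ± 4.4721)/2 ≈ 9.2361 or 4.7639.
  Sorted: λ_1 = 9.2361,  λ_2 = 7,  λ_3 = 4.7639  (check: sum = 21 = tr ✓).

Step 4 — unit eigenvector for λ_1 ≈ 9.2361: v spans the null space of (Sigma - λ_1 I), whose rows are
  r_1 = (-2.2361, 0, 0),  r_2 = (0, -0.2361, -1),  r_3 = (0, -1, -4.2361).
  v is orthogonal to every row, so take v ∝ r_1 × r_2 = ((0)·(-1) - (0)·(-0.2361), (0)·(0) - (-2.2361)·(-1), (-2.2361)·(-0.2361) - (0)·(0)) ≈ (0, -2.2361, 0.5279).
  Rescale (multiply by -1 so the first nonzero entry is positive): u = (0, 2.2361, -0.5279).
  ||u|| = √((0)² + (2.2361)² + (-0.5279)²) = √(5.2786) ≈ 2.2975,  v_1 = u/||u|| ≈ (0, 0.9732, -0.2298) (||v_1|| = 1).

λ_1 = 9.2361,  λ_2 = 7,  λ_3 = 4.7639;  v_1 ≈ (0, 0.9732, -0.2298)


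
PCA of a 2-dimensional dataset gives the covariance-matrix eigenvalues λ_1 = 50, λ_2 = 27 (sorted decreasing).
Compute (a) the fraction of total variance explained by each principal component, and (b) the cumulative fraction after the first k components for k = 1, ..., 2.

Step 1 — total variance = trace(Sigma) = Σ λ_i = 50 + 27 = 77.

Step 2 — fraction explained by component i = λ_i / Σ λ:
  PC1: 50/77 = 0.6494
  PC2: 27/77 = 0.3506

Step 3 — cumulative fraction after k components = (λ_1 + ... + λ_k) / Σ λ:
  k = 1: 50/77 = 0.6494
  k = 2: (50 + 27)/77 = 77/77 = 1

Summary (fraction, with percent):

explained: PC1 0.6494 (64.94%), PC2 0.3506 (35.06%);  cumulative: 0.6494, 1


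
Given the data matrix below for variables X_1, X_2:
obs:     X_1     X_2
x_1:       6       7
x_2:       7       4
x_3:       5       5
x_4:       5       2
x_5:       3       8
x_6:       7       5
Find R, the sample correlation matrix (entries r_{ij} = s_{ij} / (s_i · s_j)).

Step 1 — column means:
  mean(X_1) = (6 + 7 + 5 + 5 + 3 + 7) / 6 = 33/6 = 5.5
  mean(X_2) = (7 + 4 + 5 + 2 + 8 + 5) / 6 = 31/6 = 5.1667

Step 2 — sample variances and covariances s[i,j] = (1/(n-1)) · Σ_k (x_{k,i} - mean_i) · (x_{k,j} - mean_j), with n-1 = 5:
  s[X_1,X_1] = ((0.5)·(0.5) + (1.5)·(1.5) + (-0.5)·(-0.5) + (-0.5)·(-0.5) + (-2.5)·(-2.5) + (1.5)·(1.5)) / 5 = 11.5/5 = 2.3
  s[X_1,X_2] = ((0.5)·(1.8333) + (1.5)·(-1.1667) + (-0.5)·(-0.1667) + (-0.5)·(-3.1667) + (-2.5)·(2.8333) + (1.5)·(-0.1667)) / 5 = -6.5/5 = -1.3
  s[X_2,X_2] = ((1.8333)·(1.8333) + (-1.1667)·(-1.1667) + (-0.1667)·(-0.1667) + (-3.1667)·(-3.1667) + (2.8333)·(2.8333) + (-0.1667)·(-0.1667)) / 5 = 22.8333/5 = 4.5667
  Sample standard deviations s_i = √(s[i,i]):
  s(X_1) = √(2.3) = 1.5166
  s(X_2) = √(4.5667) = 2.137

Step 3 — r_{ij} = s_{ij} / (s_i · s_j):
  r[X_1,X_1] = 1 (diagonal).
  r[X_1,X_2] = -1.3 / (1.5166 · 2.137) = -1.3 / 3.2409 = -0.4011
  r[X_2,X_2] = 1 (diagonal).

R is symmetric with unit diagonal. Assembling:

R = [[1, -0.4011],
 [-0.4011, 1]]


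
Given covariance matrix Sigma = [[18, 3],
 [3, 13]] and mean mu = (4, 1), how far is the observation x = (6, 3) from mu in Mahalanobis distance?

Step 1 — centre the observation: (x - mu) = (2, 2).

Step 2 — invert Sigma. det(Sigma) = 18·13 - (3)² = 225.
  Sigma^{-1} = (1/det) · [[d, -b], [-b, a]] = [[0.0578, -0.0133],
 [-0.0133, 0.08]].

Step 3 — form the quadratic (x - mu)^T · Sigma^{-1} · (x - mu):
  Sigma^{-1} · (x - mu) = (0.0889, 0.1333).
  (x - mu)^T · [Sigma^{-1} · (x - mu)] = (2)·(0.0889) + (2)·(0.1333) = 0.4444.

Step 4 — take square root: d = √(0.4444) ≈ 0.6667.

d(x, mu) = √(0.4444) ≈ 0.6667


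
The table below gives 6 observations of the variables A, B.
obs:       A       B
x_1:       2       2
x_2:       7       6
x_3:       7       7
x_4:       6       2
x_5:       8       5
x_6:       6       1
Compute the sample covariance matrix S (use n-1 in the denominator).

Step 1 — column means:
  mean(A) = (2 + 7 + 7 + 6 + 8 + 6) / 6 = 36/6 = 6
  mean(B) = (2 + 6 + 7 + 2 + 5 + 1) / 6 = 23/6 = 3.8333

Step 2 — sample covariance S[i,j] = (1/(n-1)) · Σ_k (x_{k,i} - mean_i) · (x_{k,j} - mean_j), with n-1 = 5.
  S[A,A] = ((-4)·(-4) + (1)·(1) + (1)·(1) + (0)·(0) + (2)·(2) + (0)·(0)) / 5 = 22/5 = 4.4
  S[A,B] = ((-4)·(-1.8333) + (1)·(2.1667) + (1)·(3.1667) + (0)·(-1.8333) + (2)·(1.1667) + (0)·(-2.8333)) / 5 = 15/5 = 3
  S[B,B] = ((-1.8333)·(-1.8333) + (2.1667)·(2.1667) + (3.1667)·(3.1667) + (-1.8333)·(-1.8333) + (1.1667)·(1.1667) + (-2.8333)·(-2.8333)) / 5 = 30.8333/5 = 6.1667

S is symmetric (S[j,i] = S[i,j]). Assembling:

S = [[4.4, 3],
 [3, 6.1667]]


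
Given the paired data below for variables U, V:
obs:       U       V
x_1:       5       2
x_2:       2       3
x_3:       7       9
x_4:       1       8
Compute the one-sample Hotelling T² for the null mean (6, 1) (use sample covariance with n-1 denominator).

Step 1 — sample mean vector:
  mean(U) = (5 + 2 + 7 + 1) / 4 = 15/4 = 3.75
  mean(V) = (2 + 3 + 9 + 8) / 4 = 22/4 = 5.5
  x̄ = (3.75, 5.5),  deviation x̄ - mu_0 = (3.75, 5.5) - (6, 1) = (-2.25, 4.5).

Step 2 — sample covariance matrix, S[i,j] = (1/(n-1)) · Σ_k (x_{k,i} - mean_i) · (x_{k,j} - mean_j), divisor n-1 = 3:
  S[U,U] = ((1.25)·(1.25) + (-1.75)·(-1.75) + (3.25)·(3.25) + (-2.75)·(-2.75)) / 3 = 22.75/3 = 7.5833
  S[U,V] = ((1.25)·(-3.5) + (-1.75)·(-2.5) + (3.25)·(3.5) + (-2.75)·(2.5)) / 3 = 4.5/3 = 1.5
  S[V,V] = ((-3.5)·(-3.5) + (-2.5)·(-2.5) + (3.5)·(3.5) + (2.5)·(2.5)) / 3 = 37/3 = 12.3333
  S = [[7.5833, 1.5],
 [1.5, 12.3333]].

Step 3 — invert S. det(S) = 7.5833·12.3333 - (1.5)² = 91.2778.
  S^{-1} = (1/det) · [[d, -b], [-b, a]] = [[0.1351, -0.0164],
 [-0.0164, 0.0831]].

Step 4 — quadratic form (x̄ - mu_0)^T · S^{-1} · (x̄ - mu_0):
  S^{-1} · (x̄ - mu_0) = (-0.378, 0.4108),
  (x̄ - mu_0)^T · [...] = (-2.25)·(-0.378) + (4.5)·(0.4108) = 2.6992.

Step 5 — scale by n: T² = 4 · 2.6992 = 10.7967.

T² ≈ 10.7967
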